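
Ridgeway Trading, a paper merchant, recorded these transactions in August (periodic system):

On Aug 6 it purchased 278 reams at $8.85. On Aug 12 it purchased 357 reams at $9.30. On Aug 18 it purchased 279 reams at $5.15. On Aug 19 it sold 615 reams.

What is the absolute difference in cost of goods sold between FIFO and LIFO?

$1,032.75

FIFO COGS: 278 @ $8.85 + 337 @ $9.30 = $5,594.40
LIFO COGS: 279 @ $5.15 + 336 @ $9.30 = $4,561.65
Difference = |$5,594.40 − $4,561.65| = $1,032.75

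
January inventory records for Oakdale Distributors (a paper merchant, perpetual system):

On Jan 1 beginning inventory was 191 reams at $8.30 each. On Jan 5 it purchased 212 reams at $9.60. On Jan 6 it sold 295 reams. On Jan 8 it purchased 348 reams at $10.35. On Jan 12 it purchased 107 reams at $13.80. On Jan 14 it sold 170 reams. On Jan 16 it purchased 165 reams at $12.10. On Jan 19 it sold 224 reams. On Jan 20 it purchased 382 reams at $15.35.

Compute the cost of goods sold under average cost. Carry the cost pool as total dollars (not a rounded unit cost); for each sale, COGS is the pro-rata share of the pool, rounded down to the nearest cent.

COGS = $6,973.06

After Jan 1: 191 on hand, pool $1,585.30 (≈ $8.3000 each)
After Jan 5: 403 on hand, pool $3,620.50 (≈ $8.9839 each)
Jan 6, sell 295: 295/403 × $3,620.50 → $2,650.24
After Jan 8: 456 on hand, pool $4,572.06 (≈ $10.0264 each)
After Jan 12: 563 on hand, pool $6,048.66 (≈ $10.7436 each)
Jan 14, sell 170: 170/563 × $6,048.66 → $1,826.41
After Jan 16: 558 on hand, pool $6,218.75 (≈ $11.1447 each)
Jan 19, sell 224: 224/558 × $6,218.75 → $2,496.41
After Jan 20: 716 on hand, pool $9,586.04 (≈ $13.3883 each)
Total COGS = $2,650.24 + $1,826.41 + $2,496.41 = $6,973.06
Ending inventory (cost pool remaining) = $9,586.04
Check: goods available $16,559.10 = COGS $6,973.06 + ending $9,586.04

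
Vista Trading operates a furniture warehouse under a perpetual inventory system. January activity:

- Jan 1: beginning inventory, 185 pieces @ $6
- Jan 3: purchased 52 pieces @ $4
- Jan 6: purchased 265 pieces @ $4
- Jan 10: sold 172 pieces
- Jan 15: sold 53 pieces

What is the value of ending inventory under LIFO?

Ending inventory = $1,478

Jan 10, 172 sold [LIFO — newest first]: 172 @ $4 = $688
Jan 15, 53 sold [LIFO — newest first]: 53 @ $4 = $212
Total COGS = $688 + $212 = $900
Ending inventory: 185 @ $6 + 52 @ $4 + 40 @ $4 = $1,478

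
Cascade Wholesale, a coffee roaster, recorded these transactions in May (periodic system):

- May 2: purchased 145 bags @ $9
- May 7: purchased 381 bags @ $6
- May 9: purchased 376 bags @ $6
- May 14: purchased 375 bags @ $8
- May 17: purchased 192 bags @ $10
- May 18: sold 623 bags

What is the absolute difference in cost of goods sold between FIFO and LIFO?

$1,083

FIFO COGS: 145 @ $9 + 381 @ $6 + 97 @ $6 = $4,173
LIFO COGS: 192 @ $10 + 375 @ $8 + 56 @ $6 = $5,256
Difference = |$4,173 − $5,256| = $1,083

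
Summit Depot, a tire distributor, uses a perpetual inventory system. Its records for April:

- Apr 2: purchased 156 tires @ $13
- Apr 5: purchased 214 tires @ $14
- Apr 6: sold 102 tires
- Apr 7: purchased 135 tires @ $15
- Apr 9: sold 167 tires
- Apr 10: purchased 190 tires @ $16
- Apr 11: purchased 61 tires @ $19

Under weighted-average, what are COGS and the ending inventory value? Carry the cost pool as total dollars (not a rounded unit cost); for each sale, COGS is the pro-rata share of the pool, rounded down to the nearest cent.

COGS = $3,732.11; ending inventory = $7,515.89

After Apr 2: 156 on hand, pool $2,028.00 (≈ $13.0000 each)
After Apr 5: 370 on hand, pool $5,024.00 (≈ $13.5784 each)
Apr 6, sell 102: 102/370 × $5,024.00 → $1,384.99
After Apr 7: 403 on hand, pool $5,664.01 (≈ $14.0546 each)
Apr 9, sell 167: 167/403 × $5,664.01 → $2,347.12
After Apr 10: 426 on hand, pool $6,356.89 (≈ $14.9223 each)
After Apr 11: 487 on hand, pool $7,515.89 (≈ $15.4330 each)
Total COGS = $1,384.99 + $2,347.12 = $3,732.11
Ending inventory (cost pool remaining) = $7,515.89
Check: goods available $11,248.00 = COGS $3,732.11 + ending $7,515.89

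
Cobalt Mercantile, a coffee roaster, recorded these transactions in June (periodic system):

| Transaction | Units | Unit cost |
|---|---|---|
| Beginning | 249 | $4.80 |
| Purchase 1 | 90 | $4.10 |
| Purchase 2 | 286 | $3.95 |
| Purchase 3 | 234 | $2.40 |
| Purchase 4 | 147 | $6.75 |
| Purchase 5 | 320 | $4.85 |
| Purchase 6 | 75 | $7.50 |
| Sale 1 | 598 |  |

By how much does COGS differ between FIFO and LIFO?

FIFO COGS: 249 @ $4.80 + 90 @ $4.10 + 259 @ $3.95 = $2,587.25
LIFO COGS: 75 @ $7.50 + 320 @ $4.85 + 147 @ $6.75 + 56 @ $2.40 = $3,241.15
Difference = |$2,587.25 − $3,241.15| = $653.90

$653.90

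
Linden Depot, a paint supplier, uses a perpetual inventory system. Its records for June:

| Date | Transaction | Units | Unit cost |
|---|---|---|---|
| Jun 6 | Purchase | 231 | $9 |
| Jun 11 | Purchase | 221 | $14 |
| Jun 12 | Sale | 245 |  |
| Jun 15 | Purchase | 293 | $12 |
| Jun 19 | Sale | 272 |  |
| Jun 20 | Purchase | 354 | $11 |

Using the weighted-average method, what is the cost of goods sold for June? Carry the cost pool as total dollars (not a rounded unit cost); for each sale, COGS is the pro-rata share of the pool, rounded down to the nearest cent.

COGS = $6,005.41

After Jun 6: 231 on hand, pool $2,079.00 (≈ $9.0000 each)
After Jun 11: 452 on hand, pool $5,173.00 (≈ $11.4447 each)
Jun 12, sell 245: 245/452 × $5,173.00 → $2,803.94
After Jun 15: 500 on hand, pool $5,885.06 (≈ $11.7701 each)
Jun 19, sell 272: 272/500 × $5,885.06 → $3,201.47
After Jun 20: 582 on hand, pool $6,577.59 (≈ $11.3017 each)
Total COGS = $2,803.94 + $3,201.47 = $6,005.41
Ending inventory (cost pool remaining) = $6,577.59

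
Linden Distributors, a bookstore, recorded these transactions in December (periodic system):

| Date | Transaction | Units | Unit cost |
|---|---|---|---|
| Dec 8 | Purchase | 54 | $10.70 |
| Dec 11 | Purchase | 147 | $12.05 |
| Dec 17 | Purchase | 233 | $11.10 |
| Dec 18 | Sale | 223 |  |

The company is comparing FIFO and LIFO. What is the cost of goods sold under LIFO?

COGS = $2,475.30

FIFO COGS: 54 @ $10.70 + 147 @ $12.05 + 22 @ $11.10 = $2,593.35
LIFO COGS: 223 @ $11.10 = $2,475.30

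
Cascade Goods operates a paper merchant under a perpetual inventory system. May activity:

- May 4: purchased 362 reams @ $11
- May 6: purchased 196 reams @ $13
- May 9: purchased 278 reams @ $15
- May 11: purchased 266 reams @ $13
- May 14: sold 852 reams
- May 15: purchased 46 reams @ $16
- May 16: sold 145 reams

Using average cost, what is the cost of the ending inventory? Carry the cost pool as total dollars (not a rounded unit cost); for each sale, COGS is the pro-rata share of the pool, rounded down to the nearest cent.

After May 4: 362 on hand, pool $3,982.00 (≈ $11.0000 each)
After May 6: 558 on hand, pool $6,530.00 (≈ $11.7025 each)
After May 9: 836 on hand, pool $10,700.00 (≈ $12.7990 each)
After May 11: 1102 on hand, pool $14,158.00 (≈ $12.8475 each)
May 14, sell 852: 852/1102 × $14,158.00 → $10,946.11
After May 15: 296 on hand, pool $3,947.89 (≈ $13.3375 each)
May 16, sell 145: 145/296 × $3,947.89 → $1,933.93
Total COGS = $10,946.11 + $1,933.93 = $12,880.04
Ending inventory (cost pool remaining) = $2,013.96

Ending inventory = $2,013.96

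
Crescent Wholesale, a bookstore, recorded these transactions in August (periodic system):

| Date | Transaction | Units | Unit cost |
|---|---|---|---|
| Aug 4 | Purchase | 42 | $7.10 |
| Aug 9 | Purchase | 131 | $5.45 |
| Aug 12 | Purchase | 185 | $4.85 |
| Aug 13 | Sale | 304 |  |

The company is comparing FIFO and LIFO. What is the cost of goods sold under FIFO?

COGS = $1,647.50

FIFO COGS: 42 @ $7.10 + 131 @ $5.45 + 131 @ $4.85 = $1,647.50
LIFO COGS: 185 @ $4.85 + 119 @ $5.45 = $1,545.80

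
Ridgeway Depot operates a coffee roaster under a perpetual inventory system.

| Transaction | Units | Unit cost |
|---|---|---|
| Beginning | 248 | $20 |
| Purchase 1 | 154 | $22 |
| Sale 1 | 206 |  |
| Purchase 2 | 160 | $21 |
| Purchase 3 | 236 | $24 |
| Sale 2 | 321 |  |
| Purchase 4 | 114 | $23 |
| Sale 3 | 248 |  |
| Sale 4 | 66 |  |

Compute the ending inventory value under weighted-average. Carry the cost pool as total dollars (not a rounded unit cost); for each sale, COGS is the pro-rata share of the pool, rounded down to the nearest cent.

Ending inventory = $1,588.95

After Beginning: 248 on hand, pool $4,960.00 (≈ $20.0000 each)
After Purchase 1: 402 on hand, pool $8,348.00 (≈ $20.7662 each)
Sale 1, sell 206: 206/402 × $8,348.00 → $4,277.83
After Purchase 2: 356 on hand, pool $7,430.17 (≈ $20.8713 each)
After Purchase 3: 592 on hand, pool $13,094.17 (≈ $22.1185 each)
Sale 2, sell 321: 321/592 × $13,094.17 → $7,100.04
After Purchase 4: 385 on hand, pool $8,616.13 (≈ $22.3796 each)
Sale 3, sell 248: 248/385 × $8,616.13 → $5,550.13
Sale 4, sell 66: 66/137 × $3,066.00 → $1,477.05
Total COGS = $4,277.83 + $7,100.04 + $5,550.13 + $1,477.05 = $18,405.05
Ending inventory (cost pool remaining) = $1,588.95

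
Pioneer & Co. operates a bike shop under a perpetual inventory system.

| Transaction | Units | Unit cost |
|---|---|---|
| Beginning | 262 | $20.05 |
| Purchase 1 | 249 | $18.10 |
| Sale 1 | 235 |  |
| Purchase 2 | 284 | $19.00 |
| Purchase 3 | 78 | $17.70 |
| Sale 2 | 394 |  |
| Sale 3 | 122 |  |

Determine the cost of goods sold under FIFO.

COGS = $14,320.00

Sale 1 (235) [FIFO — oldest first]: 235 @ $20.05 = $4,711.75
Sale 2 (394) [FIFO — oldest first]: 27 @ $20.05 + 249 @ $18.10 + 118 @ $19.00 = $7,290.25
Sale 3 (122) [FIFO — oldest first]: 122 @ $19.00 = $2,318.00
Total COGS = $4,711.75 + $7,290.25 + $2,318.00 = $14,320.00
Ending inventory: 44 @ $19.00 + 78 @ $17.70 = $2,216.60
Check: goods available $16,536.60 = COGS $14,320.00 + ending $2,216.60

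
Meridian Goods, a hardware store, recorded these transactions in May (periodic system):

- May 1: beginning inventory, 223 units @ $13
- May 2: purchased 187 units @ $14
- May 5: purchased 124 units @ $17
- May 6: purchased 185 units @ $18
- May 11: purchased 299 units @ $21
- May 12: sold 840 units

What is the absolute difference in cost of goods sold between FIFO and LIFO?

$1,424

FIFO COGS: 223 @ $13 + 187 @ $14 + 124 @ $17 + 185 @ $18 + 121 @ $21 = $13,496
LIFO COGS: 299 @ $21 + 185 @ $18 + 124 @ $17 + 187 @ $14 + 45 @ $13 = $14,920
Difference = |$13,496 − $14,920| = $1,424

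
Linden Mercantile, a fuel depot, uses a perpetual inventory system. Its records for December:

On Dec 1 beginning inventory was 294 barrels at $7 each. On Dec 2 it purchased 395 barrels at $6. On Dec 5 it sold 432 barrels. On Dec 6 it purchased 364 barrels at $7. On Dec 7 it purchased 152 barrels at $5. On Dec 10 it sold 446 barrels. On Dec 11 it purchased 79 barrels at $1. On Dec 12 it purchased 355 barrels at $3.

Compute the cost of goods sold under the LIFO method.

COGS = $5,447

Dec 5, 432 sold [LIFO — newest first]: 395 @ $6 + 37 @ $7 = $2,629
Dec 10, 446 sold [LIFO — newest first]: 152 @ $5 + 294 @ $7 = $2,818
Total COGS = $2,629 + $2,818 = $5,447
Ending inventory: 257 @ $7 + 70 @ $7 + 79 @ $1 + 355 @ $3 = $3,433
Check: goods available $8,880 = COGS $5,447 + ending $3,433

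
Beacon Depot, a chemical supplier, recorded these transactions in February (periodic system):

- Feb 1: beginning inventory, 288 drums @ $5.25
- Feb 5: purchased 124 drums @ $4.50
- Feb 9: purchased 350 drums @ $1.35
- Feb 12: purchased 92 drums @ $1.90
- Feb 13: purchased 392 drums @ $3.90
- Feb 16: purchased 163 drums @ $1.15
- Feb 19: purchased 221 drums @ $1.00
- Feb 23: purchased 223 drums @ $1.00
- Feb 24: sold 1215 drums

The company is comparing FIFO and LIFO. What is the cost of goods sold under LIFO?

FIFO COGS: 288 @ $5.25 + 124 @ $4.50 + 350 @ $1.35 + 92 @ $1.90 + 361 @ $3.90 = $4,125.20
LIFO COGS: 223 @ $1.00 + 221 @ $1.00 + 163 @ $1.15 + 392 @ $3.90 + 92 @ $1.90 + 124 @ $1.35 = $2,502.45

COGS = $2,502.45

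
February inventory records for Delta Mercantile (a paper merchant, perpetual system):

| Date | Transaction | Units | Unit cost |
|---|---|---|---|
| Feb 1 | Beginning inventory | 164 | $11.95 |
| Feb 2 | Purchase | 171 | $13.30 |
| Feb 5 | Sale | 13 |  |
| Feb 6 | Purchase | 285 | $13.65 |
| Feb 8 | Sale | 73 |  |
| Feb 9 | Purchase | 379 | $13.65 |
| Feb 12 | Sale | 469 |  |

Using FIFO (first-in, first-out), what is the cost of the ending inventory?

Ending inventory = $6,060.60

Feb 5, 13 sold [FIFO — oldest first]: 13 @ $11.95 = $155.35
Feb 8, 73 sold [FIFO — oldest first]: 73 @ $11.95 = $872.35
Feb 12, 469 sold [FIFO — oldest first]: 78 @ $11.95 + 171 @ $13.30 + 220 @ $13.65 = $6,209.40
Total COGS = $155.35 + $872.35 + $6,209.40 = $7,237.10
Ending inventory: 65 @ $13.65 + 379 @ $13.65 = $6,060.60
Check: goods available $13,297.70 = COGS $7,237.10 + ending $6,060.60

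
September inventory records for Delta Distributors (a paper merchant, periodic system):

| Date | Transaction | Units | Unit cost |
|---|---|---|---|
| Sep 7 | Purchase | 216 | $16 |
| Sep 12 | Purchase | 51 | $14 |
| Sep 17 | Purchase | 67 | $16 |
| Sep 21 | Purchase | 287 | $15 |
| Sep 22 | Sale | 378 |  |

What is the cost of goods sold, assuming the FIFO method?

COGS = $5,902

Sep 22, 378 sold [FIFO — oldest first]: 216 @ $16 + 51 @ $14 + 67 @ $16 + 44 @ $15 = $5,902
Ending inventory: 243 @ $15 = $3,645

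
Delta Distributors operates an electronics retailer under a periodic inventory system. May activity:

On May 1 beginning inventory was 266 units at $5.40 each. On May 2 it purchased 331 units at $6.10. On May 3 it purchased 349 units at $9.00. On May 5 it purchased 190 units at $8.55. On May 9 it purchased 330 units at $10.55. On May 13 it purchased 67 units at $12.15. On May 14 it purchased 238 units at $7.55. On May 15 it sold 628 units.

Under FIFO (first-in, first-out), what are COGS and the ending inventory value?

COGS = $3,734.50; ending inventory = $10,578.95

May 15, 628 sold [FIFO — oldest first]: 266 @ $5.40 + 331 @ $6.10 + 31 @ $9.00 = $3,734.50
Ending inventory: 318 @ $9.00 + 190 @ $8.55 + 330 @ $10.55 + 67 @ $12.15 + 238 @ $7.55 = $10,578.95
Check: goods available $14,313.45 = COGS $3,734.50 + ending $10,578.95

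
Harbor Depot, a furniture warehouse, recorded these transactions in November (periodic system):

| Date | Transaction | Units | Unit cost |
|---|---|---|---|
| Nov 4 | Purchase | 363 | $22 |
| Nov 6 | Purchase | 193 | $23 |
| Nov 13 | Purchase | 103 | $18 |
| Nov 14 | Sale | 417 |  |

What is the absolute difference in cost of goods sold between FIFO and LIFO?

FIFO COGS: 363 @ $22 + 54 @ $23 = $9,228
LIFO COGS: 103 @ $18 + 193 @ $23 + 121 @ $22 = $8,955
Difference = |$9,228 − $8,955| = $273

$273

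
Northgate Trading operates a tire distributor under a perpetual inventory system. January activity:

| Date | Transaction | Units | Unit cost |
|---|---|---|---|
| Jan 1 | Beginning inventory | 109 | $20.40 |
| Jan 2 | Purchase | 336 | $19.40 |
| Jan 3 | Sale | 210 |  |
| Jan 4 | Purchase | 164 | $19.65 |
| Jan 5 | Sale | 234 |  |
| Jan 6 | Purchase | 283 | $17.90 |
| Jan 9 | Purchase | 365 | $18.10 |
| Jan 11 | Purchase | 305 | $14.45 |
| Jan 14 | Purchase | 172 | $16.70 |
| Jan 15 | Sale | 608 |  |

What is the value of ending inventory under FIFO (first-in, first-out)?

Ending inventory = $10,990.15

Jan 3, 210 sold [FIFO — oldest first]: 109 @ $20.40 + 101 @ $19.40 = $4,183.00
Jan 5, 234 sold [FIFO — oldest first]: 234 @ $19.40 = $4,539.60
Jan 15, 608 sold [FIFO — oldest first]: 1 @ $19.40 + 164 @ $19.65 + 283 @ $17.90 + 160 @ $18.10 = $11,203.70
Total COGS = $4,183.00 + $4,539.60 + $11,203.70 = $19,926.30
Ending inventory: 205 @ $18.10 + 305 @ $14.45 + 172 @ $16.70 = $10,990.15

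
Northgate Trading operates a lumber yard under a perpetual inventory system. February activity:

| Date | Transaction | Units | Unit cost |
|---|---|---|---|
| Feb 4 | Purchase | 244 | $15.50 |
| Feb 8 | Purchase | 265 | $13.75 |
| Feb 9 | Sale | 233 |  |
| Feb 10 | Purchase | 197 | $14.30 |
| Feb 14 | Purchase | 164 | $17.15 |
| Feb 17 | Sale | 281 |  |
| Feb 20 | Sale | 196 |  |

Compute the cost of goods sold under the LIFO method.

Feb 9, 233 sold [LIFO — newest first]: 233 @ $13.75 = $3,203.75
Feb 17, 281 sold [LIFO — newest first]: 164 @ $17.15 + 117 @ $14.30 = $4,485.70
Feb 20, 196 sold [LIFO — newest first]: 80 @ $14.30 + 32 @ $13.75 + 84 @ $15.50 = $2,886.00
Total COGS = $3,203.75 + $4,485.70 + $2,886.00 = $10,575.45
Ending inventory: 160 @ $15.50 = $2,480.00

COGS = $10,575.45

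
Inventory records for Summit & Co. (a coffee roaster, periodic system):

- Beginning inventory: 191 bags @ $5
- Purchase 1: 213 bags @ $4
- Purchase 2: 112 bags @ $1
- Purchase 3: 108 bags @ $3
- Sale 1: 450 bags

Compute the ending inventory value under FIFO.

Ending inventory = $390

Sale 1 (450) [FIFO — oldest first]: 191 @ $5 + 213 @ $4 + 46 @ $1 = $1,853
Ending inventory: 66 @ $1 + 108 @ $3 = $390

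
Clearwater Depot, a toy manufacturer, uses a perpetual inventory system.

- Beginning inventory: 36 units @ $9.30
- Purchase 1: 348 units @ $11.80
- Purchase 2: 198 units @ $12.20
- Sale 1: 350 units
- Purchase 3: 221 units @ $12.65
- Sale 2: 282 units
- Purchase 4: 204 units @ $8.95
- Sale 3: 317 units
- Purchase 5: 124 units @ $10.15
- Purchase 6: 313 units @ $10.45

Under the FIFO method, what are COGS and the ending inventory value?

Sale 1 (350) [FIFO — oldest first]: 36 @ $9.30 + 314 @ $11.80 = $4,040.00
Sale 2 (282) [FIFO — oldest first]: 34 @ $11.80 + 198 @ $12.20 + 50 @ $12.65 = $3,449.30
Sale 3 (317) [FIFO — oldest first]: 171 @ $12.65 + 146 @ $8.95 = $3,469.85
Total COGS = $4,040.00 + $3,449.30 + $3,469.85 = $10,959.15
Ending inventory: 58 @ $8.95 + 124 @ $10.15 + 313 @ $10.45 = $5,048.55
Check: goods available $16,007.70 = COGS $10,959.15 + ending $5,048.55

COGS = $10,959.15; ending inventory = $5,048.55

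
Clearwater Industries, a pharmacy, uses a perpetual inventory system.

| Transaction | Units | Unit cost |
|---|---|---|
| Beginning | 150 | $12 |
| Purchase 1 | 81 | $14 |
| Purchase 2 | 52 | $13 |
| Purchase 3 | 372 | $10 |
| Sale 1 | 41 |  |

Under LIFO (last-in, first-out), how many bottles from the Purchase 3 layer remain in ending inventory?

Sale 1 (41) [LIFO — newest first]: 41 @ $10 = $410
Ending inventory: 150 @ $12 + 81 @ $14 + 52 @ $13 + 331 @ $10 = $6,920

331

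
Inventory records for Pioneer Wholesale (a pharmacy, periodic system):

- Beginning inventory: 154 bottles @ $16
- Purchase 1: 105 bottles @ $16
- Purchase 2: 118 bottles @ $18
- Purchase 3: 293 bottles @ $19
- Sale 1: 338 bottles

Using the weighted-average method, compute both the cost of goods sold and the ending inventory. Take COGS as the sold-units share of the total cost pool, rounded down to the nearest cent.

Sale 1, sell 338: 338/670 × $11,835.00 → $5,970.49
Ending inventory (cost pool remaining) = $5,864.51

COGS = $5,970.49; ending inventory = $5,864.51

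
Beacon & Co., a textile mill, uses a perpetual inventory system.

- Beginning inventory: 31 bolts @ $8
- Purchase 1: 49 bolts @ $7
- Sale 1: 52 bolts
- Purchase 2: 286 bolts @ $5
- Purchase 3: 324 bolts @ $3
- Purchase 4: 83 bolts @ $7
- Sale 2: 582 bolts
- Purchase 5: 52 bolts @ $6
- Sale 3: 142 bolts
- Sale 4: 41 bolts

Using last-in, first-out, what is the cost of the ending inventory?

Sale 1 (52) [LIFO — newest first]: 49 @ $7 + 3 @ $8 = $367
Sale 2 (582) [LIFO — newest first]: 83 @ $7 + 324 @ $3 + 175 @ $5 = $2,428
Sale 3 (142) [LIFO — newest first]: 52 @ $6 + 90 @ $5 = $762
Sale 4 (41) [LIFO — newest first]: 21 @ $5 + 20 @ $8 = $265
Total COGS = $367 + $2,428 + $762 + $265 = $3,822
Ending inventory: 8 @ $8 = $64

Ending inventory = $64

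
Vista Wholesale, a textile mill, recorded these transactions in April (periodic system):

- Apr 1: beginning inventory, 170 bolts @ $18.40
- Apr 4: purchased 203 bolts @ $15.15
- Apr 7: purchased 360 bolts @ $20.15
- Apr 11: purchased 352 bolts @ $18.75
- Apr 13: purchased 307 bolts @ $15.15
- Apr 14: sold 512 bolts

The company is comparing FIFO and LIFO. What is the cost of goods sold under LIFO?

FIFO COGS: 170 @ $18.40 + 203 @ $15.15 + 139 @ $20.15 = $9,004.30
LIFO COGS: 307 @ $15.15 + 205 @ $18.75 = $8,494.80

COGS = $8,494.80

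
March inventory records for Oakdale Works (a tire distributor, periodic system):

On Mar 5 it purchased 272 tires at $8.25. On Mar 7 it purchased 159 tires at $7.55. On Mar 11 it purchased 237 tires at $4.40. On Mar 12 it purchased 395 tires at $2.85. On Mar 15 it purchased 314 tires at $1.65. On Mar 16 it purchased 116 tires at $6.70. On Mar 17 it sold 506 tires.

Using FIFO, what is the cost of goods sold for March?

COGS = $3,774.45

Mar 17, 506 sold [FIFO — oldest first]: 272 @ $8.25 + 159 @ $7.55 + 75 @ $4.40 = $3,774.45
Ending inventory: 162 @ $4.40 + 395 @ $2.85 + 314 @ $1.65 + 116 @ $6.70 = $3,133.85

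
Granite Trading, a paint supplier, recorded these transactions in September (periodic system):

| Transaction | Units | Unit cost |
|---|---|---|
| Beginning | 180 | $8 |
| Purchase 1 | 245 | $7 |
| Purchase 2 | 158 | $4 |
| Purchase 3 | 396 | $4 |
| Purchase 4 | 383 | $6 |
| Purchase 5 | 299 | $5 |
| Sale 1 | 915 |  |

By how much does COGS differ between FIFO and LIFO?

FIFO COGS: 180 @ $8 + 245 @ $7 + 158 @ $4 + 332 @ $4 = $5,115
LIFO COGS: 299 @ $5 + 383 @ $6 + 233 @ $4 = $4,725
Difference = |$5,115 − $4,725| = $390

$390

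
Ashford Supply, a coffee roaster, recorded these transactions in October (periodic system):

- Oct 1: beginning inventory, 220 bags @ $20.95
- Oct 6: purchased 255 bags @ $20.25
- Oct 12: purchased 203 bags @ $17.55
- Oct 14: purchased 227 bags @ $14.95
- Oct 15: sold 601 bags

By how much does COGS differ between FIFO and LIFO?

$1,565.00

FIFO COGS: 220 @ $20.95 + 255 @ $20.25 + 126 @ $17.55 = $11,984.05
LIFO COGS: 227 @ $14.95 + 203 @ $17.55 + 171 @ $20.25 = $10,419.05
Difference = |$11,984.05 − $10,419.05| = $1,565.00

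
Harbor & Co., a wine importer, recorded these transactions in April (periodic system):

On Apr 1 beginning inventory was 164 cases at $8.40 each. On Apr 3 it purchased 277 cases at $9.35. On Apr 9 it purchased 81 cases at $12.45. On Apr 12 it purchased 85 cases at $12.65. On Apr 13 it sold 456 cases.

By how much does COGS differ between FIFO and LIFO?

FIFO COGS: 164 @ $8.40 + 277 @ $9.35 + 15 @ $12.45 = $4,154.30
LIFO COGS: 85 @ $12.65 + 81 @ $12.45 + 277 @ $9.35 + 13 @ $8.40 = $4,782.85
Difference = |$4,154.30 − $4,782.85| = $628.55

$628.55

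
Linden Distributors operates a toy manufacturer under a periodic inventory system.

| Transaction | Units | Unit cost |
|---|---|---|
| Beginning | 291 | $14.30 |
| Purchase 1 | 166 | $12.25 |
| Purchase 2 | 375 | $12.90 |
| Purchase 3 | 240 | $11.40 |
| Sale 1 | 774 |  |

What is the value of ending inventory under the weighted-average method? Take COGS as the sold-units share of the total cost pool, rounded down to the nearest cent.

Sale 1, sell 774: 774/1072 × $13,768.30 → $9,940.91
Ending inventory (cost pool remaining) = $3,827.39

Ending inventory = $3,827.39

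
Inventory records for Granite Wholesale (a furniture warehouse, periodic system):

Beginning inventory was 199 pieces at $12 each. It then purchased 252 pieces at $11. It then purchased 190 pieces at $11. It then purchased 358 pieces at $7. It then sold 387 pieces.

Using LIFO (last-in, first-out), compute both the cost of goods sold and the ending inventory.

COGS = $2,825; ending inventory = $6,931

Sale 1 (387) [LIFO — newest first]: 358 @ $7 + 29 @ $11 = $2,825
Ending inventory: 199 @ $12 + 252 @ $11 + 161 @ $11 = $6,931
Check: goods available $9,756 = COGS $2,825 + ending $6,931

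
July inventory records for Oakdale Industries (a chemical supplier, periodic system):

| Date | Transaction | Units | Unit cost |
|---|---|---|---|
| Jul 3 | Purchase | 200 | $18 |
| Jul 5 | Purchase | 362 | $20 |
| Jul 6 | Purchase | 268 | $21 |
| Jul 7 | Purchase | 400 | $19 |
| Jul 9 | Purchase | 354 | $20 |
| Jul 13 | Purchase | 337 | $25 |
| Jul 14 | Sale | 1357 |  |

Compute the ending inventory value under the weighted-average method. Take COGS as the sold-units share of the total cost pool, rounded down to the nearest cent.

Ending inventory = $11,618.52

Jul 14, sell 1357: 1357/1921 × $39,573.00 → $27,954.48
Ending inventory (cost pool remaining) = $11,618.52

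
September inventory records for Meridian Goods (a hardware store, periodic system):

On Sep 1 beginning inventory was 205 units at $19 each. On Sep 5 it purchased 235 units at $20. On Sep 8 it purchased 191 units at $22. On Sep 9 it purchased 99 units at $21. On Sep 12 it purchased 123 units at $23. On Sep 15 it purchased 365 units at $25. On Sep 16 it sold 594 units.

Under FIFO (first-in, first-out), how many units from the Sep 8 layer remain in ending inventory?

37

Sep 16, 594 sold [FIFO — oldest first]: 205 @ $19 + 235 @ $20 + 154 @ $22 = $11,983
Ending inventory: 37 @ $22 + 99 @ $21 + 123 @ $23 + 365 @ $25 = $14,847
Check: goods available $26,830 = COGS $11,983 + ending $14,847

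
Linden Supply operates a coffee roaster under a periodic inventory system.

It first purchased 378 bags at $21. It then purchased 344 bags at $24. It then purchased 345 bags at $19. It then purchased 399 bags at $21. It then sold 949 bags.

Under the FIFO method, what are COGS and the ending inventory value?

Sale 1 (949) [FIFO — oldest first]: 378 @ $21 + 344 @ $24 + 227 @ $19 = $20,507
Ending inventory: 118 @ $19 + 399 @ $21 = $10,621

COGS = $20,507; ending inventory = $10,621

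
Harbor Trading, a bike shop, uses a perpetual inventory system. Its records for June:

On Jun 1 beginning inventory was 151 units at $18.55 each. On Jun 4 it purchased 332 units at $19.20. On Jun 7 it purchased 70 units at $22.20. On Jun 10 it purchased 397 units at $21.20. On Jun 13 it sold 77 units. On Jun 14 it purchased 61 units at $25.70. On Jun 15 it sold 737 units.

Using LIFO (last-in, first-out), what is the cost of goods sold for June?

Jun 13, 77 sold [LIFO — newest first]: 77 @ $21.20 = $1,632.40
Jun 15, 737 sold [LIFO — newest first]: 61 @ $25.70 + 320 @ $21.20 + 70 @ $22.20 + 286 @ $19.20 = $15,396.90
Total COGS = $1,632.40 + $15,396.90 = $17,029.30
Ending inventory: 151 @ $18.55 + 46 @ $19.20 = $3,684.25

COGS = $17,029.30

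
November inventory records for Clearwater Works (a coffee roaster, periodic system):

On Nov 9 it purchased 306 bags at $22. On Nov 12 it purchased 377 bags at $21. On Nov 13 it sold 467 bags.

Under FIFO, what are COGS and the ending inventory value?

COGS = $10,113; ending inventory = $4,536

Nov 13, 467 sold [FIFO — oldest first]: 306 @ $22 + 161 @ $21 = $10,113
Ending inventory: 216 @ $21 = $4,536
Check: goods available $14,649 = COGS $10,113 + ending $4,536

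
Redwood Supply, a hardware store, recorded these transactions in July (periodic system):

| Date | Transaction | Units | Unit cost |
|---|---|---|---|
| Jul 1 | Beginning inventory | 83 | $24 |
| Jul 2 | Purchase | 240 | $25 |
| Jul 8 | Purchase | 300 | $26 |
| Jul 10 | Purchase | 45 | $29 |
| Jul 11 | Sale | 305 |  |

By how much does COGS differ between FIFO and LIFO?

FIFO COGS: 83 @ $24 + 222 @ $25 = $7,542
LIFO COGS: 45 @ $29 + 260 @ $26 = $8,065
Difference = |$7,542 − $8,065| = $523

$523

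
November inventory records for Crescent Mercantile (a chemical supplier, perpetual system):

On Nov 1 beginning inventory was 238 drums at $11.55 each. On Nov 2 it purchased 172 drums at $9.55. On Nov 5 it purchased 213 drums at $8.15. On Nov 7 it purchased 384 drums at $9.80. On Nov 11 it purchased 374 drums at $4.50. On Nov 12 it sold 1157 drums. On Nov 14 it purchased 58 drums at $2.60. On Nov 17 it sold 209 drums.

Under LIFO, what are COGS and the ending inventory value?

Nov 12, 1157 sold [LIFO — newest first]: 374 @ $4.50 + 384 @ $9.80 + 213 @ $8.15 + 172 @ $9.55 + 14 @ $11.55 = $8,986.45
Nov 17, 209 sold [LIFO — newest first]: 58 @ $2.60 + 151 @ $11.55 = $1,894.85
Total COGS = $8,986.45 + $1,894.85 = $10,881.30
Ending inventory: 73 @ $11.55 = $843.15

COGS = $10,881.30; ending inventory = $843.15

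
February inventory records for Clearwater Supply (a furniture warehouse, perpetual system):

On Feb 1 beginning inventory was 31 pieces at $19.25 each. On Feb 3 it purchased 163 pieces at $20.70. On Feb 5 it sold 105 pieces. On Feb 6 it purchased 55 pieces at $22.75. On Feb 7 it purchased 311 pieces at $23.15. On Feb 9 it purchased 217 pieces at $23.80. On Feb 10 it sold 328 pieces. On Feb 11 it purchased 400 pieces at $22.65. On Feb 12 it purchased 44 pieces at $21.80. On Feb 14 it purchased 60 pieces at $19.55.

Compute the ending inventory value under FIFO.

Feb 5, 105 sold [FIFO — oldest first]: 31 @ $19.25 + 74 @ $20.70 = $2,128.55
Feb 10, 328 sold [FIFO — oldest first]: 89 @ $20.70 + 55 @ $22.75 + 184 @ $23.15 = $7,353.15
Total COGS = $2,128.55 + $7,353.15 = $9,481.70
Ending inventory: 127 @ $23.15 + 217 @ $23.80 + 400 @ $22.65 + 44 @ $21.80 + 60 @ $19.55 = $19,296.85

Ending inventory = $19,296.85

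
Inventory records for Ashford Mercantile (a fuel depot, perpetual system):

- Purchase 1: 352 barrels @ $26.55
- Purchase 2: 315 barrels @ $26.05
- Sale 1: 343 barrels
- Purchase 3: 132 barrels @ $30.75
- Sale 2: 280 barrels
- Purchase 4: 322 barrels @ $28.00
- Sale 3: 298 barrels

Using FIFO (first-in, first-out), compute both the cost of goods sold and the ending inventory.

Sale 1 (343) [FIFO — oldest first]: 343 @ $26.55 = $9,106.65
Sale 2 (280) [FIFO — oldest first]: 9 @ $26.55 + 271 @ $26.05 = $7,298.50
Sale 3 (298) [FIFO — oldest first]: 44 @ $26.05 + 132 @ $30.75 + 122 @ $28.00 = $8,621.20
Total COGS = $9,106.65 + $7,298.50 + $8,621.20 = $25,026.35
Ending inventory: 200 @ $28.00 = $5,600.00
Check: goods available $30,626.35 = COGS $25,026.35 + ending $5,600.00

COGS = $25,026.35; ending inventory = $5,600.00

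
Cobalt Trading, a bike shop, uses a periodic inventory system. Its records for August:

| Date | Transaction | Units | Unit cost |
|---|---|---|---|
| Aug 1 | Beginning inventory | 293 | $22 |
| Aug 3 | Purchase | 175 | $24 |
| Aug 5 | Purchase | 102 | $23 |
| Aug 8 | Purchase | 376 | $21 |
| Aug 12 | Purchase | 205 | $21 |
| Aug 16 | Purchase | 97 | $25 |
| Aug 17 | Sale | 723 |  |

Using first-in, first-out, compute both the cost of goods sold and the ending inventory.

COGS = $16,205; ending inventory = $11,413

Aug 17, 723 sold [FIFO — oldest first]: 293 @ $22 + 175 @ $24 + 102 @ $23 + 153 @ $21 = $16,205
Ending inventory: 223 @ $21 + 205 @ $21 + 97 @ $25 = $11,413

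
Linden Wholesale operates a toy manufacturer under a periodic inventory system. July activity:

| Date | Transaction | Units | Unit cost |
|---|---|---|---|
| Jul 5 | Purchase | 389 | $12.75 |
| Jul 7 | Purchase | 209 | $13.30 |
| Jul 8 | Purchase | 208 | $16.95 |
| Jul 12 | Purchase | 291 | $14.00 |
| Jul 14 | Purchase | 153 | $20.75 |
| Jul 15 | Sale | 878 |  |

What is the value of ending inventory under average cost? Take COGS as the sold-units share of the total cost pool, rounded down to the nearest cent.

Jul 15, sell 878: 878/1250 × $18,513.80 → $13,004.09
Ending inventory (cost pool remaining) = $5,509.71

Ending inventory = $5,509.71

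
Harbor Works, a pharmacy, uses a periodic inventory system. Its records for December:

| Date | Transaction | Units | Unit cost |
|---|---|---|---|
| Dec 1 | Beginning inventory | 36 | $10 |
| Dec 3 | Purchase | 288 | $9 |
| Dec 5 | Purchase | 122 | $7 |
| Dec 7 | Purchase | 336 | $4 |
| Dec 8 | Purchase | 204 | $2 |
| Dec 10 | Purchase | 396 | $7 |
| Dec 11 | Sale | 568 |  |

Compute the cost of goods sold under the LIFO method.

Dec 11, 568 sold [LIFO — newest first]: 396 @ $7 + 172 @ $2 = $3,116
Ending inventory: 36 @ $10 + 288 @ $9 + 122 @ $7 + 336 @ $4 + 32 @ $2 = $5,214
Check: goods available $8,330 = COGS $3,116 + ending $5,214

COGS = $3,116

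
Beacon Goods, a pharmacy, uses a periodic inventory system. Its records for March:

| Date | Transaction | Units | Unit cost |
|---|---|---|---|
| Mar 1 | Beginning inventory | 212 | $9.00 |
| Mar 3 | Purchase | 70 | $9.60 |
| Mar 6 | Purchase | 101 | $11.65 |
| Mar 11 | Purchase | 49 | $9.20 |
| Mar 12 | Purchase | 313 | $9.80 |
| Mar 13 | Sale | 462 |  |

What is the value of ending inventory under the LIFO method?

Ending inventory = $2,591.65

Mar 13, 462 sold [LIFO — newest first]: 313 @ $9.80 + 49 @ $9.20 + 100 @ $11.65 = $4,683.20
Ending inventory: 212 @ $9.00 + 70 @ $9.60 + 1 @ $11.65 = $2,591.65
Check: goods available $7,274.85 = COGS $4,683.20 + ending $2,591.65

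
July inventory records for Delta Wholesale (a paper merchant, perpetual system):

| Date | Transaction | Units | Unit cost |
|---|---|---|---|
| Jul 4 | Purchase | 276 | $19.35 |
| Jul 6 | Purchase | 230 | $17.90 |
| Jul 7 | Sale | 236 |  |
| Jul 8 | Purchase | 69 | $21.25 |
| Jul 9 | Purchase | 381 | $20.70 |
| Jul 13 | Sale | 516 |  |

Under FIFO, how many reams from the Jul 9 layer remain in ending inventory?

204

Jul 7, 236 sold [FIFO — oldest first]: 236 @ $19.35 = $4,566.60
Jul 13, 516 sold [FIFO — oldest first]: 40 @ $19.35 + 230 @ $17.90 + 69 @ $21.25 + 177 @ $20.70 = $10,021.15
Total COGS = $4,566.60 + $10,021.15 = $14,587.75
Ending inventory: 204 @ $20.70 = $4,222.80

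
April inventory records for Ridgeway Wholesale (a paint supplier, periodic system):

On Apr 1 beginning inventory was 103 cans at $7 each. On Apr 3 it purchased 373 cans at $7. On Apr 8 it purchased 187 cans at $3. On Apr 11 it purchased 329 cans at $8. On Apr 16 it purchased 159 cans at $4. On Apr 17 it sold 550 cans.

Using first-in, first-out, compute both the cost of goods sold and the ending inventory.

Apr 17, 550 sold [FIFO — oldest first]: 103 @ $7 + 373 @ $7 + 74 @ $3 = $3,554
Ending inventory: 113 @ $3 + 329 @ $8 + 159 @ $4 = $3,607

COGS = $3,554; ending inventory = $3,607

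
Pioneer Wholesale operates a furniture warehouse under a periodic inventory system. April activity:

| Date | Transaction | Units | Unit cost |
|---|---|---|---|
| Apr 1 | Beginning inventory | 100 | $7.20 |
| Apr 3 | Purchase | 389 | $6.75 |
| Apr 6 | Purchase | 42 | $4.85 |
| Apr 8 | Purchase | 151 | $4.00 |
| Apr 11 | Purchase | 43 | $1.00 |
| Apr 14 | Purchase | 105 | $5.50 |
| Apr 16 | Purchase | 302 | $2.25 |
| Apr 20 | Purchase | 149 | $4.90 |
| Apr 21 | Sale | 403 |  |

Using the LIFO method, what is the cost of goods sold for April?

Apr 21, 403 sold [LIFO — newest first]: 149 @ $4.90 + 254 @ $2.25 = $1,301.60
Ending inventory: 100 @ $7.20 + 389 @ $6.75 + 42 @ $4.85 + 151 @ $4.00 + 43 @ $1.00 + 105 @ $5.50 + 48 @ $2.25 = $4,881.95
Check: goods available $6,183.55 = COGS $1,301.60 + ending $4,881.95

COGS = $1,301.60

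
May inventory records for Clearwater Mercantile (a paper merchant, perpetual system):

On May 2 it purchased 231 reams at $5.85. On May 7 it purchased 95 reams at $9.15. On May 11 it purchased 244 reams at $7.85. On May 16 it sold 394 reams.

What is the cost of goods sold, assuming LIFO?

May 16, 394 sold [LIFO — newest first]: 244 @ $7.85 + 95 @ $9.15 + 55 @ $5.85 = $3,106.40
Ending inventory: 176 @ $5.85 = $1,029.60
Check: goods available $4,136.00 = COGS $3,106.40 + ending $1,029.60

COGS = $3,106.40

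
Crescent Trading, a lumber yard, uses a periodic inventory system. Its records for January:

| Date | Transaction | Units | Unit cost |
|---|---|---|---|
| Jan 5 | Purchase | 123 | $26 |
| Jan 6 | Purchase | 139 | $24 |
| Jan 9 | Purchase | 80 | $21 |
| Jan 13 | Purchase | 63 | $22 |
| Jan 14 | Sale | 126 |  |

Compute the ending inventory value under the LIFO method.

Jan 14, 126 sold [LIFO — newest first]: 63 @ $22 + 63 @ $21 = $2,709
Ending inventory: 123 @ $26 + 139 @ $24 + 17 @ $21 = $6,891
Check: goods available $9,600 = COGS $2,709 + ending $6,891

Ending inventory = $6,891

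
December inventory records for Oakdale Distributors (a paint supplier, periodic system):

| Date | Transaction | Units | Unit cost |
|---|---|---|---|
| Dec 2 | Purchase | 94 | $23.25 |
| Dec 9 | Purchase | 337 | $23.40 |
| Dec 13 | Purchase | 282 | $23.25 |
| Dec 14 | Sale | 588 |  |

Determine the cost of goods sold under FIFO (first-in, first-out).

COGS = $13,721.55

Dec 14, 588 sold [FIFO — oldest first]: 94 @ $23.25 + 337 @ $23.40 + 157 @ $23.25 = $13,721.55
Ending inventory: 125 @ $23.25 = $2,906.25
Check: goods available $16,627.80 = COGS $13,721.55 + ending $2,906.25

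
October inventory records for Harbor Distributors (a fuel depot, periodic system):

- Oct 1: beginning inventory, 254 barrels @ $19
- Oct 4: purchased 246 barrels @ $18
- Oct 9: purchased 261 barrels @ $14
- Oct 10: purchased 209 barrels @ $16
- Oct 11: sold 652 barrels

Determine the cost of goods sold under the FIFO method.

Oct 11, 652 sold [FIFO — oldest first]: 254 @ $19 + 246 @ $18 + 152 @ $14 = $11,382
Ending inventory: 109 @ $14 + 209 @ $16 = $4,870
Check: goods available $16,252 = COGS $11,382 + ending $4,870

COGS = $11,382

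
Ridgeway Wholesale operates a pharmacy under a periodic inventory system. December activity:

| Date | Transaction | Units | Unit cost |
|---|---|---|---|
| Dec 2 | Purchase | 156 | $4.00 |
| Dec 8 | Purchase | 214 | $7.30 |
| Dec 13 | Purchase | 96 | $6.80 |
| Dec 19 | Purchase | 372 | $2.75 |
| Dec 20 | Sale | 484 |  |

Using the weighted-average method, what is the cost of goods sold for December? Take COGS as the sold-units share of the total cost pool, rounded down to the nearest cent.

COGS = $2,230.55

Dec 20, sell 484: 484/838 × $3,862.00 → $2,230.55
Ending inventory (cost pool remaining) = $1,631.45
Check: goods available $3,862.00 = COGS $2,230.55 + ending $1,631.45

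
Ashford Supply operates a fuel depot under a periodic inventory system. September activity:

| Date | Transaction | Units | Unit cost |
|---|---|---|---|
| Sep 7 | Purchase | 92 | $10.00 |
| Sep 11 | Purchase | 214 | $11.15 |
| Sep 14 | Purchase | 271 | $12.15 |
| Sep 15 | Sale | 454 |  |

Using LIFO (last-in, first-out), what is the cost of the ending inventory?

Ending inventory = $1,265.65

Sep 15, 454 sold [LIFO — newest first]: 271 @ $12.15 + 183 @ $11.15 = $5,333.10
Ending inventory: 92 @ $10.00 + 31 @ $11.15 = $1,265.65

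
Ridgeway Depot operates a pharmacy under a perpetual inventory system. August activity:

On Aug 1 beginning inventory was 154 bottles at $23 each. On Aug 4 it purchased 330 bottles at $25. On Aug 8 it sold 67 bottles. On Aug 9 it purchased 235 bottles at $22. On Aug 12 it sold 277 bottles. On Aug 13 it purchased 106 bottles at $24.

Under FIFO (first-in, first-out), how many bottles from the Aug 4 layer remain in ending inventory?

Aug 8, 67 sold [FIFO — oldest first]: 67 @ $23 = $1,541
Aug 12, 277 sold [FIFO — oldest first]: 87 @ $23 + 190 @ $25 = $6,751
Total COGS = $1,541 + $6,751 = $8,292
Ending inventory: 140 @ $25 + 235 @ $22 + 106 @ $24 = $11,214

140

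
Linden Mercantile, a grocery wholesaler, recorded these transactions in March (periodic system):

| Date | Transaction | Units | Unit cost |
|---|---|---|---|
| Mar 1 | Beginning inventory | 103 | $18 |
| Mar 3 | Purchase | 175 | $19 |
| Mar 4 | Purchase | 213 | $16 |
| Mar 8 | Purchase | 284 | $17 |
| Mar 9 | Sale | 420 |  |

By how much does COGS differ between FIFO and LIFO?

$447

FIFO COGS: 103 @ $18 + 175 @ $19 + 142 @ $16 = $7,451
LIFO COGS: 284 @ $17 + 136 @ $16 = $7,004
Difference = |$7,451 − $7,004| = $447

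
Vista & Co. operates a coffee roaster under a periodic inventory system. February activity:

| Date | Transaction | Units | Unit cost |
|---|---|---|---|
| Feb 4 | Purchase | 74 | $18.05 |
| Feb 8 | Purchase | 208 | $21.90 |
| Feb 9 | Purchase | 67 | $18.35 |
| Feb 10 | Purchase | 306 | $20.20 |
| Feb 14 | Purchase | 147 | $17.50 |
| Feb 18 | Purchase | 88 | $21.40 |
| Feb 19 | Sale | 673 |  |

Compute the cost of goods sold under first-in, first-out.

Feb 19, 673 sold [FIFO — oldest first]: 74 @ $18.05 + 208 @ $21.90 + 67 @ $18.35 + 306 @ $20.20 + 18 @ $17.50 = $13,616.55
Ending inventory: 129 @ $17.50 + 88 @ $21.40 = $4,140.70

COGS = $13,616.55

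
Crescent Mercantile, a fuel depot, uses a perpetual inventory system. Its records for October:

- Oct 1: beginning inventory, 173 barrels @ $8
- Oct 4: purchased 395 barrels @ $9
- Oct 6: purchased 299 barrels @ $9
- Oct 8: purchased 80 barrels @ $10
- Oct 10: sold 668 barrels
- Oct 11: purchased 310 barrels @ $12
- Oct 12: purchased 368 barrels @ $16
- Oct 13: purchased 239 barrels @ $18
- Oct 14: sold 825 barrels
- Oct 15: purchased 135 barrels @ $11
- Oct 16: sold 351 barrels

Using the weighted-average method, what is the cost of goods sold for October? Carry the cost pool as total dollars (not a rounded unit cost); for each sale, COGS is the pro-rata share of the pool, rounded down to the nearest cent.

After Oct 1: 173 on hand, pool $1,384.00 (≈ $8.0000 each)
After Oct 4: 568 on hand, pool $4,939.00 (≈ $8.6954 each)
After Oct 6: 867 on hand, pool $7,630.00 (≈ $8.8005 each)
After Oct 8: 947 on hand, pool $8,430.00 (≈ $8.9018 each)
Oct 10, sell 668: 668/947 × $8,430.00 → $5,946.39
After Oct 11: 589 on hand, pool $6,203.61 (≈ $10.5324 each)
After Oct 12: 957 on hand, pool $12,091.61 (≈ $12.6349 each)
After Oct 13: 1196 on hand, pool $16,393.61 (≈ $13.7070 each)
Oct 14, sell 825: 825/1196 × $16,393.61 → $11,308.30
After Oct 15: 506 on hand, pool $6,570.31 (≈ $12.9848 each)
Oct 16, sell 351: 351/506 × $6,570.31 → $4,557.66
Total COGS = $5,946.39 + $11,308.30 + $4,557.66 = $21,812.35
Ending inventory (cost pool remaining) = $2,012.65

COGS = $21,812.35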